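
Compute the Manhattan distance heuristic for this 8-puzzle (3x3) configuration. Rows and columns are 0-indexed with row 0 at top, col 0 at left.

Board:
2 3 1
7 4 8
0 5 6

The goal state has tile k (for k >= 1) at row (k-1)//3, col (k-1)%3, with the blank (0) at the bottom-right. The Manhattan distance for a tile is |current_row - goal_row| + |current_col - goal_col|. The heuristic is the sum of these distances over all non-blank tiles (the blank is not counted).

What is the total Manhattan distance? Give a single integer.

Answer: 10

Derivation:
Tile 2: (0,0)->(0,1) = 1
Tile 3: (0,1)->(0,2) = 1
Tile 1: (0,2)->(0,0) = 2
Tile 7: (1,0)->(2,0) = 1
Tile 4: (1,1)->(1,0) = 1
Tile 8: (1,2)->(2,1) = 2
Tile 5: (2,1)->(1,1) = 1
Tile 6: (2,2)->(1,2) = 1
Sum: 1 + 1 + 2 + 1 + 1 + 2 + 1 + 1 = 10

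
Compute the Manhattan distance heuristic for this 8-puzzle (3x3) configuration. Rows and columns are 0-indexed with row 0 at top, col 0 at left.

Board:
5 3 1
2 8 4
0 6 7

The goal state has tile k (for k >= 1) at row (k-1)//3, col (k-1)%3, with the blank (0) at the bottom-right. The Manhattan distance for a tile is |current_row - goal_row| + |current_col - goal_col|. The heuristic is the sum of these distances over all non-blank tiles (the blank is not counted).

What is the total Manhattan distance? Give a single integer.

Answer: 14

Derivation:
Tile 5: at (0,0), goal (1,1), distance |0-1|+|0-1| = 2
Tile 3: at (0,1), goal (0,2), distance |0-0|+|1-2| = 1
Tile 1: at (0,2), goal (0,0), distance |0-0|+|2-0| = 2
Tile 2: at (1,0), goal (0,1), distance |1-0|+|0-1| = 2
Tile 8: at (1,1), goal (2,1), distance |1-2|+|1-1| = 1
Tile 4: at (1,2), goal (1,0), distance |1-1|+|2-0| = 2
Tile 6: at (2,1), goal (1,2), distance |2-1|+|1-2| = 2
Tile 7: at (2,2), goal (2,0), distance |2-2|+|2-0| = 2
Sum: 2 + 1 + 2 + 2 + 1 + 2 + 2 + 2 = 14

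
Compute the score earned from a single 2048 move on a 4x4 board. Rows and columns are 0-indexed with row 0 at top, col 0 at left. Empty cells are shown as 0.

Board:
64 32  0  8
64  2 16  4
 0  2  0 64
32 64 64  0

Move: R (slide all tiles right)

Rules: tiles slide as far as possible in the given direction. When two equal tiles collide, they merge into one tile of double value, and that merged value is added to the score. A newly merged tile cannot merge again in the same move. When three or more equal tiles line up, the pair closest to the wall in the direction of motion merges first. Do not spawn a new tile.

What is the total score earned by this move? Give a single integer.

Answer: 128

Derivation:
Slide right:
row 0: [64, 32, 0, 8] -> [0, 64, 32, 8]  score +0 (running 0)
row 1: [64, 2, 16, 4] -> [64, 2, 16, 4]  score +0 (running 0)
row 2: [0, 2, 0, 64] -> [0, 0, 2, 64]  score +0 (running 0)
row 3: [32, 64, 64, 0] -> [0, 0, 32, 128]  score +128 (running 128)
Board after move:
  0  64  32   8
 64   2  16   4
  0   0   2  64
  0   0  32 128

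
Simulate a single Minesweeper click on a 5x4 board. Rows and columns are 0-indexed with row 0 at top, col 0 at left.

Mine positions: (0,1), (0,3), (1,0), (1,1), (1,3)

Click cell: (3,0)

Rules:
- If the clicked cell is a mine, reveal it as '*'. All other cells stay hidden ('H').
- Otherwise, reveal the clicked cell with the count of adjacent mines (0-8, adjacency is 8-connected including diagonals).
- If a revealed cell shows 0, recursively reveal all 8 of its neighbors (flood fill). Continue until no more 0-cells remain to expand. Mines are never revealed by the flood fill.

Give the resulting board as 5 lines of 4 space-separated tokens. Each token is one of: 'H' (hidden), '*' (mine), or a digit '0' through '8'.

H H H H
H H H H
2 2 2 1
0 0 0 0
0 0 0 0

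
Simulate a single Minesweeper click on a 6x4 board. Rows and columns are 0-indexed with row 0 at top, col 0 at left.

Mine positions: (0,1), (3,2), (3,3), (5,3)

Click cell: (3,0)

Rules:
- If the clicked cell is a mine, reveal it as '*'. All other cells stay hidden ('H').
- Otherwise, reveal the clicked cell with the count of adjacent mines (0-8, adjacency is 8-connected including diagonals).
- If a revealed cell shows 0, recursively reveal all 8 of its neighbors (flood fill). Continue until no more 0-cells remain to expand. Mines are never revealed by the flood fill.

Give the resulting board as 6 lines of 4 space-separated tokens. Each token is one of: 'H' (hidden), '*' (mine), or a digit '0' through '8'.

H H H H
1 1 H H
0 1 H H
0 1 H H
0 1 3 H
0 0 1 H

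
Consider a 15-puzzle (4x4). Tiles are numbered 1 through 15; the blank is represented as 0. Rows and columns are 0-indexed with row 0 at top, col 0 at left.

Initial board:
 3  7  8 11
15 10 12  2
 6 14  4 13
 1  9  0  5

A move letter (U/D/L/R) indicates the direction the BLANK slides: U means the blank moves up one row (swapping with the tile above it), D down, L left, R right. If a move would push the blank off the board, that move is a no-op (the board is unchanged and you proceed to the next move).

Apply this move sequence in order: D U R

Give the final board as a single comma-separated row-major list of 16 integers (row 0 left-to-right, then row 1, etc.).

After move 1 (D):
 3  7  8 11
15 10 12  2
 6 14  4 13
 1  9  0  5

After move 2 (U):
 3  7  8 11
15 10 12  2
 6 14  0 13
 1  9  4  5

After move 3 (R):
 3  7  8 11
15 10 12  2
 6 14 13  0
 1  9  4  5

Answer: 3, 7, 8, 11, 15, 10, 12, 2, 6, 14, 13, 0, 1, 9, 4, 5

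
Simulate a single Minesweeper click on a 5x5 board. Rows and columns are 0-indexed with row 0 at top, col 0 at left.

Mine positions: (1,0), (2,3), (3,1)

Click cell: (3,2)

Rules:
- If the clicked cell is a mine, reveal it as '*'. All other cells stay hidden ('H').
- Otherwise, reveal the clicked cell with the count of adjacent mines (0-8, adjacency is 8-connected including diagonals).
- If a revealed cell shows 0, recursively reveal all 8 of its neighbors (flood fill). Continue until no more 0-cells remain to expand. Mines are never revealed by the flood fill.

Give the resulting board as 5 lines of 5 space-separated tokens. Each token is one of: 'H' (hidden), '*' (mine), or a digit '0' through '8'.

H H H H H
H H H H H
H H H H H
H H 2 H H
H H H H H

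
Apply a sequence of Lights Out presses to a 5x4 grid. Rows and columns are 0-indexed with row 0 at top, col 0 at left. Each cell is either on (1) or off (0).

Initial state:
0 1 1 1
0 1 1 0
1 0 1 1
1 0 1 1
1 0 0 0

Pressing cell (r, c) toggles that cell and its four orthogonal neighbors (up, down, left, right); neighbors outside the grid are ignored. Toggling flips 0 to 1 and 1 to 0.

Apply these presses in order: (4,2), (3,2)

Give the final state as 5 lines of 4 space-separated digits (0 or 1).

Answer: 0 1 1 1
0 1 1 0
1 0 0 1
1 1 1 0
1 1 0 1

Derivation:
After press 1 at (4,2):
0 1 1 1
0 1 1 0
1 0 1 1
1 0 0 1
1 1 1 1

After press 2 at (3,2):
0 1 1 1
0 1 1 0
1 0 0 1
1 1 1 0
1 1 0 1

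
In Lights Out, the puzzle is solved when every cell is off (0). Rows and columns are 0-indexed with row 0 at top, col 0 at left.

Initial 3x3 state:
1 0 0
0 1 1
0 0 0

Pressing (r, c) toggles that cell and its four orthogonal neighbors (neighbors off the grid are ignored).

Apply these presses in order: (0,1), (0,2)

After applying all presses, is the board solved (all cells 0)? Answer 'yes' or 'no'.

Answer: yes

Derivation:
After press 1 at (0,1):
0 1 1
0 0 1
0 0 0

After press 2 at (0,2):
0 0 0
0 0 0
0 0 0

Lights still on: 0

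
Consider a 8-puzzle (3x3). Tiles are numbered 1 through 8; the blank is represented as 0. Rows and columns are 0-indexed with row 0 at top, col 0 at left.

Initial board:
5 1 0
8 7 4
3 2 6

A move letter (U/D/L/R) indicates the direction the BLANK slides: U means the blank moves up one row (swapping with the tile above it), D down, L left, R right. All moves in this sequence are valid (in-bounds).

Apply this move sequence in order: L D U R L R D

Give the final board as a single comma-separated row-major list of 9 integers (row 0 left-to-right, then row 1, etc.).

After move 1 (L):
5 0 1
8 7 4
3 2 6

After move 2 (D):
5 7 1
8 0 4
3 2 6

After move 3 (U):
5 0 1
8 7 4
3 2 6

After move 4 (R):
5 1 0
8 7 4
3 2 6

After move 5 (L):
5 0 1
8 7 4
3 2 6

After move 6 (R):
5 1 0
8 7 4
3 2 6

After move 7 (D):
5 1 4
8 7 0
3 2 6

Answer: 5, 1, 4, 8, 7, 0, 3, 2, 6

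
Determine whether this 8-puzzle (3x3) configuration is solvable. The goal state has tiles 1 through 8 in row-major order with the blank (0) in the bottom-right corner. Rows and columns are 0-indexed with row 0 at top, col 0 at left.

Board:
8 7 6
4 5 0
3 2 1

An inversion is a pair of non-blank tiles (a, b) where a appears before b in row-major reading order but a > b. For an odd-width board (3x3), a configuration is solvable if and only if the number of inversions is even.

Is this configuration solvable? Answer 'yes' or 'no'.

Answer: no

Derivation:
Inversions (pairs i<j in row-major order where tile[i] > tile[j] > 0): 27
27 is odd, so the puzzle is not solvable.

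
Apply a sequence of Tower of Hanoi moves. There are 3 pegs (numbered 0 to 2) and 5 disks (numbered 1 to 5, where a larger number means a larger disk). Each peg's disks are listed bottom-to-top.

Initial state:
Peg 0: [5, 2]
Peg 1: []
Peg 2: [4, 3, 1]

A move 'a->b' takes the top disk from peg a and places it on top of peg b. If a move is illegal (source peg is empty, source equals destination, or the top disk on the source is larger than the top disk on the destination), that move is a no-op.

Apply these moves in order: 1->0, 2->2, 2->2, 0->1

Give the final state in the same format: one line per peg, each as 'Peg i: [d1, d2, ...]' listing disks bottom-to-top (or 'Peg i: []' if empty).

After move 1 (1->0):
Peg 0: [5, 2]
Peg 1: []
Peg 2: [4, 3, 1]

After move 2 (2->2):
Peg 0: [5, 2]
Peg 1: []
Peg 2: [4, 3, 1]

After move 3 (2->2):
Peg 0: [5, 2]
Peg 1: []
Peg 2: [4, 3, 1]

After move 4 (0->1):
Peg 0: [5]
Peg 1: [2]
Peg 2: [4, 3, 1]

Answer: Peg 0: [5]
Peg 1: [2]
Peg 2: [4, 3, 1]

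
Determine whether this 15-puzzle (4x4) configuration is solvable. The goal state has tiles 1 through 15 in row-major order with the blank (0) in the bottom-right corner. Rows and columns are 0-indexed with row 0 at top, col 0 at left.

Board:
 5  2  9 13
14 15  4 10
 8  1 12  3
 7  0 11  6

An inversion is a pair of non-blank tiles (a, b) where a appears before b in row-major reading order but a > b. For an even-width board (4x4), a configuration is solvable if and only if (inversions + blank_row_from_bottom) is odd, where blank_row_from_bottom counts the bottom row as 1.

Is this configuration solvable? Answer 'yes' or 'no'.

Answer: no

Derivation:
Inversions: 55
Blank is in row 3 (0-indexed from top), which is row 1 counting from the bottom (bottom = 1).
55 + 1 = 56, which is even, so the puzzle is not solvable.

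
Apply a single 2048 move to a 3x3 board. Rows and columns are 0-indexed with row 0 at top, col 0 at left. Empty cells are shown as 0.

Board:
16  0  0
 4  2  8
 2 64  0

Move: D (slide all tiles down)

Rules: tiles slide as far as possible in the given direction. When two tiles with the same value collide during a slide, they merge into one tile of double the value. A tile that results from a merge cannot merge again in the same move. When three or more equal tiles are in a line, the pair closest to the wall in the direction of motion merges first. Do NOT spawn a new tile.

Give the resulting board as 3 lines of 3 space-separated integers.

Answer: 16  0  0
 4  2  0
 2 64  8

Derivation:
Slide down:
col 0: [16, 4, 2] -> [16, 4, 2]
col 1: [0, 2, 64] -> [0, 2, 64]
col 2: [0, 8, 0] -> [0, 0, 8]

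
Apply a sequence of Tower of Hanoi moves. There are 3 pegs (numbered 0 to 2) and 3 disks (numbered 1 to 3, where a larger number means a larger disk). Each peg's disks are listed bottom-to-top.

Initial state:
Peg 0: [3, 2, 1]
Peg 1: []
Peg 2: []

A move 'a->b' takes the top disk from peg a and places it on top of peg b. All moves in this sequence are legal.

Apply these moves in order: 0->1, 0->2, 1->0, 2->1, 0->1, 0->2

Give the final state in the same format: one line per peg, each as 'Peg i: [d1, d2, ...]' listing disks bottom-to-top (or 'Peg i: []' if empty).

After move 1 (0->1):
Peg 0: [3, 2]
Peg 1: [1]
Peg 2: []

After move 2 (0->2):
Peg 0: [3]
Peg 1: [1]
Peg 2: [2]

After move 3 (1->0):
Peg 0: [3, 1]
Peg 1: []
Peg 2: [2]

After move 4 (2->1):
Peg 0: [3, 1]
Peg 1: [2]
Peg 2: []

After move 5 (0->1):
Peg 0: [3]
Peg 1: [2, 1]
Peg 2: []

After move 6 (0->2):
Peg 0: []
Peg 1: [2, 1]
Peg 2: [3]

Answer: Peg 0: []
Peg 1: [2, 1]
Peg 2: [3]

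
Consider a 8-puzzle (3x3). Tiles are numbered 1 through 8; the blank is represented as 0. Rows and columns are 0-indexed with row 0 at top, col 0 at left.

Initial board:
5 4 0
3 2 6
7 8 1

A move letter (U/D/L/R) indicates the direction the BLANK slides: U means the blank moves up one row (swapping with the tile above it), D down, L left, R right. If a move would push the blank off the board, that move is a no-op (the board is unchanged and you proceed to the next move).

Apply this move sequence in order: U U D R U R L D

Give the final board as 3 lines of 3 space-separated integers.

After move 1 (U):
5 4 0
3 2 6
7 8 1

After move 2 (U):
5 4 0
3 2 6
7 8 1

After move 3 (D):
5 4 6
3 2 0
7 8 1

After move 4 (R):
5 4 6
3 2 0
7 8 1

After move 5 (U):
5 4 0
3 2 6
7 8 1

After move 6 (R):
5 4 0
3 2 6
7 8 1

After move 7 (L):
5 0 4
3 2 6
7 8 1

After move 8 (D):
5 2 4
3 0 6
7 8 1

Answer: 5 2 4
3 0 6
7 8 1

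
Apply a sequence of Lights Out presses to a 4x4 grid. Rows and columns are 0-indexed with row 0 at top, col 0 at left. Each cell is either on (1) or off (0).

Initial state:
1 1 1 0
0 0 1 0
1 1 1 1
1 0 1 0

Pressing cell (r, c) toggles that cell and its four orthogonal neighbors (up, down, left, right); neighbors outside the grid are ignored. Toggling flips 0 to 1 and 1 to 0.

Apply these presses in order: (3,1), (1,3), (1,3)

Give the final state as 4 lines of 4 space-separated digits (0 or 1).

Answer: 1 1 1 0
0 0 1 0
1 0 1 1
0 1 0 0

Derivation:
After press 1 at (3,1):
1 1 1 0
0 0 1 0
1 0 1 1
0 1 0 0

After press 2 at (1,3):
1 1 1 1
0 0 0 1
1 0 1 0
0 1 0 0

After press 3 at (1,3):
1 1 1 0
0 0 1 0
1 0 1 1
0 1 0 0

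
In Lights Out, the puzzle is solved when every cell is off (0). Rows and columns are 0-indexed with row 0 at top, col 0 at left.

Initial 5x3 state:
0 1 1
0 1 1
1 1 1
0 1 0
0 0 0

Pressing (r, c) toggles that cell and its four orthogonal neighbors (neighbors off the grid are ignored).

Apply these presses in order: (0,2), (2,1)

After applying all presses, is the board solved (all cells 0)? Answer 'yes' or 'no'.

Answer: yes

Derivation:
After press 1 at (0,2):
0 0 0
0 1 0
1 1 1
0 1 0
0 0 0

After press 2 at (2,1):
0 0 0
0 0 0
0 0 0
0 0 0
0 0 0

Lights still on: 0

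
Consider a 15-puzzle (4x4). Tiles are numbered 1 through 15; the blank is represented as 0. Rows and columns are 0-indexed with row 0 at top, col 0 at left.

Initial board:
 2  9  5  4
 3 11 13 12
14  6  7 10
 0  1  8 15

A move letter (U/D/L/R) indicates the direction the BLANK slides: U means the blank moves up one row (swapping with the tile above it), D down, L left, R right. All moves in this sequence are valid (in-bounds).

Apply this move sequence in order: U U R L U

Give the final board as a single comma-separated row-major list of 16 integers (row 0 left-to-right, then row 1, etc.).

After move 1 (U):
 2  9  5  4
 3 11 13 12
 0  6  7 10
14  1  8 15

After move 2 (U):
 2  9  5  4
 0 11 13 12
 3  6  7 10
14  1  8 15

After move 3 (R):
 2  9  5  4
11  0 13 12
 3  6  7 10
14  1  8 15

After move 4 (L):
 2  9  5  4
 0 11 13 12
 3  6  7 10
14  1  8 15

After move 5 (U):
 0  9  5  4
 2 11 13 12
 3  6  7 10
14  1  8 15

Answer: 0, 9, 5, 4, 2, 11, 13, 12, 3, 6, 7, 10, 14, 1, 8, 15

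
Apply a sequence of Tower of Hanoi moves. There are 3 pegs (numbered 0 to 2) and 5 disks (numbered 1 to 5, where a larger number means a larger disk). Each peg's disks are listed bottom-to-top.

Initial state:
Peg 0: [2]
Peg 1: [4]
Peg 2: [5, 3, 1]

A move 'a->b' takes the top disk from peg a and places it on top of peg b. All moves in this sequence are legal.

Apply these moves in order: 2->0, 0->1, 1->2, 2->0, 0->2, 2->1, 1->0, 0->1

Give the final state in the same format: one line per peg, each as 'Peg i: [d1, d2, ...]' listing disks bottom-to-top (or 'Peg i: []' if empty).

Answer: Peg 0: [2]
Peg 1: [4, 1]
Peg 2: [5, 3]

Derivation:
After move 1 (2->0):
Peg 0: [2, 1]
Peg 1: [4]
Peg 2: [5, 3]

After move 2 (0->1):
Peg 0: [2]
Peg 1: [4, 1]
Peg 2: [5, 3]

After move 3 (1->2):
Peg 0: [2]
Peg 1: [4]
Peg 2: [5, 3, 1]

After move 4 (2->0):
Peg 0: [2, 1]
Peg 1: [4]
Peg 2: [5, 3]

After move 5 (0->2):
Peg 0: [2]
Peg 1: [4]
Peg 2: [5, 3, 1]

After move 6 (2->1):
Peg 0: [2]
Peg 1: [4, 1]
Peg 2: [5, 3]

After move 7 (1->0):
Peg 0: [2, 1]
Peg 1: [4]
Peg 2: [5, 3]

After move 8 (0->1):
Peg 0: [2]
Peg 1: [4, 1]
Peg 2: [5, 3]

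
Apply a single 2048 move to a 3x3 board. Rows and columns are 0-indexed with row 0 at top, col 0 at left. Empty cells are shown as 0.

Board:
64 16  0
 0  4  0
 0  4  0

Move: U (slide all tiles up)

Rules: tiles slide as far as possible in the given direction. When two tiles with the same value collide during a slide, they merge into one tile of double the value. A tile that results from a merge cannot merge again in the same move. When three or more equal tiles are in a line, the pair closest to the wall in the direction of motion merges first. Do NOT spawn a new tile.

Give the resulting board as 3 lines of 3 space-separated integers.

Slide up:
col 0: [64, 0, 0] -> [64, 0, 0]
col 1: [16, 4, 4] -> [16, 8, 0]
col 2: [0, 0, 0] -> [0, 0, 0]

Answer: 64 16  0
 0  8  0
 0  0  0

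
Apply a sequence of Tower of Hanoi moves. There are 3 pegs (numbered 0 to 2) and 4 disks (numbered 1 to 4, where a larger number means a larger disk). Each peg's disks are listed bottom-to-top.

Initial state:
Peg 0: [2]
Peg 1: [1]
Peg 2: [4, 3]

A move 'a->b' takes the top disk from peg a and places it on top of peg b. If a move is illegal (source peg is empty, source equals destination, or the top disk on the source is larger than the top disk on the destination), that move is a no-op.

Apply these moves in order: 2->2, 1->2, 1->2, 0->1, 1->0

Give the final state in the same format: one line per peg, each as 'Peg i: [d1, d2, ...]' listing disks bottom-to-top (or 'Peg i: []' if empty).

After move 1 (2->2):
Peg 0: [2]
Peg 1: [1]
Peg 2: [4, 3]

After move 2 (1->2):
Peg 0: [2]
Peg 1: []
Peg 2: [4, 3, 1]

After move 3 (1->2):
Peg 0: [2]
Peg 1: []
Peg 2: [4, 3, 1]

After move 4 (0->1):
Peg 0: []
Peg 1: [2]
Peg 2: [4, 3, 1]

After move 5 (1->0):
Peg 0: [2]
Peg 1: []
Peg 2: [4, 3, 1]

Answer: Peg 0: [2]
Peg 1: []
Peg 2: [4, 3, 1]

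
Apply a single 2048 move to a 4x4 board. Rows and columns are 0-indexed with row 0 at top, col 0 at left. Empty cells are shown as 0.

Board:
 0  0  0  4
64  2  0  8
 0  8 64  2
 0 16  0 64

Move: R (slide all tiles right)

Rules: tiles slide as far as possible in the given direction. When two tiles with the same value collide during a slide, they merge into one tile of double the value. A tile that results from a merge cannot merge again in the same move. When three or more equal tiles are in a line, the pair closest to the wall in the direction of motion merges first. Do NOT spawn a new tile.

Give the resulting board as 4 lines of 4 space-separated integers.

Answer:  0  0  0  4
 0 64  2  8
 0  8 64  2
 0  0 16 64

Derivation:
Slide right:
row 0: [0, 0, 0, 4] -> [0, 0, 0, 4]
row 1: [64, 2, 0, 8] -> [0, 64, 2, 8]
row 2: [0, 8, 64, 2] -> [0, 8, 64, 2]
row 3: [0, 16, 0, 64] -> [0, 0, 16, 64]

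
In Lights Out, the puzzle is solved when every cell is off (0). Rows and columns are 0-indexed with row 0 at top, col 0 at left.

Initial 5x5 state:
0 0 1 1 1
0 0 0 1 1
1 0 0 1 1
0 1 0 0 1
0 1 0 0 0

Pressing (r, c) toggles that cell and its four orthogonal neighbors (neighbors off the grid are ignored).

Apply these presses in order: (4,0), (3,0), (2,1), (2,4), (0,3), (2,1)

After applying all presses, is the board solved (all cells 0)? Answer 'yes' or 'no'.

Answer: yes

Derivation:
After press 1 at (4,0):
0 0 1 1 1
0 0 0 1 1
1 0 0 1 1
1 1 0 0 1
1 0 0 0 0

After press 2 at (3,0):
0 0 1 1 1
0 0 0 1 1
0 0 0 1 1
0 0 0 0 1
0 0 0 0 0

After press 3 at (2,1):
0 0 1 1 1
0 1 0 1 1
1 1 1 1 1
0 1 0 0 1
0 0 0 0 0

After press 4 at (2,4):
0 0 1 1 1
0 1 0 1 0
1 1 1 0 0
0 1 0 0 0
0 0 0 0 0

After press 5 at (0,3):
0 0 0 0 0
0 1 0 0 0
1 1 1 0 0
0 1 0 0 0
0 0 0 0 0

After press 6 at (2,1):
0 0 0 0 0
0 0 0 0 0
0 0 0 0 0
0 0 0 0 0
0 0 0 0 0

Lights still on: 0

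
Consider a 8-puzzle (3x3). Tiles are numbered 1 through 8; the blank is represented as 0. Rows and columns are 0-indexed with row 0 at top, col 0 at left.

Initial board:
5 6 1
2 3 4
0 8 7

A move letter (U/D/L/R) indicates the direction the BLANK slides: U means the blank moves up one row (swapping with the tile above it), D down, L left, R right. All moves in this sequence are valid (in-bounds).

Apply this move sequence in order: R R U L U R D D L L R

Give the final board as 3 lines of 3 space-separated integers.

After move 1 (R):
5 6 1
2 3 4
8 0 7

After move 2 (R):
5 6 1
2 3 4
8 7 0

After move 3 (U):
5 6 1
2 3 0
8 7 4

After move 4 (L):
5 6 1
2 0 3
8 7 4

After move 5 (U):
5 0 1
2 6 3
8 7 4

After move 6 (R):
5 1 0
2 6 3
8 7 4

After move 7 (D):
5 1 3
2 6 0
8 7 4

After move 8 (D):
5 1 3
2 6 4
8 7 0

After move 9 (L):
5 1 3
2 6 4
8 0 7

After move 10 (L):
5 1 3
2 6 4
0 8 7

After move 11 (R):
5 1 3
2 6 4
8 0 7

Answer: 5 1 3
2 6 4
8 0 7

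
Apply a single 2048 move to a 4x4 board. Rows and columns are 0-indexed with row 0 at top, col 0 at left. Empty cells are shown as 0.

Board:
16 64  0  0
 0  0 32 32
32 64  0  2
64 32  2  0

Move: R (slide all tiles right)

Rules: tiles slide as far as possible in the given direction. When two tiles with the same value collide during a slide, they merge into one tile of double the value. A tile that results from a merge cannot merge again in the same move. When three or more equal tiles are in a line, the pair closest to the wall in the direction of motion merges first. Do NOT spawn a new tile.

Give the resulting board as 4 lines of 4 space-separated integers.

Answer:  0  0 16 64
 0  0  0 64
 0 32 64  2
 0 64 32  2

Derivation:
Slide right:
row 0: [16, 64, 0, 0] -> [0, 0, 16, 64]
row 1: [0, 0, 32, 32] -> [0, 0, 0, 64]
row 2: [32, 64, 0, 2] -> [0, 32, 64, 2]
row 3: [64, 32, 2, 0] -> [0, 64, 32, 2]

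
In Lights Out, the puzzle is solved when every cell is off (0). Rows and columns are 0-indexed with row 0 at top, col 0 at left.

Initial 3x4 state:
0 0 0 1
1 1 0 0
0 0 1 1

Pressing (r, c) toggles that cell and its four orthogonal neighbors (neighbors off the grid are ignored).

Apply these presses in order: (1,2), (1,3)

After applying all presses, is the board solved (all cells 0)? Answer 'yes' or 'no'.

Answer: no

Derivation:
After press 1 at (1,2):
0 0 1 1
1 0 1 1
0 0 0 1

After press 2 at (1,3):
0 0 1 0
1 0 0 0
0 0 0 0

Lights still on: 2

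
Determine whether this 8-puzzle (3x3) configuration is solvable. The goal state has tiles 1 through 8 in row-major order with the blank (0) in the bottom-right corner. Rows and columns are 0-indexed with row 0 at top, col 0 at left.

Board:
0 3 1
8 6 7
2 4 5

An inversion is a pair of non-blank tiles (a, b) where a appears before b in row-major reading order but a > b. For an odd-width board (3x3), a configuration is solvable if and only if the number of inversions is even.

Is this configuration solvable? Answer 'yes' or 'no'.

Answer: no

Derivation:
Inversions (pairs i<j in row-major order where tile[i] > tile[j] > 0): 13
13 is odd, so the puzzle is not solvable.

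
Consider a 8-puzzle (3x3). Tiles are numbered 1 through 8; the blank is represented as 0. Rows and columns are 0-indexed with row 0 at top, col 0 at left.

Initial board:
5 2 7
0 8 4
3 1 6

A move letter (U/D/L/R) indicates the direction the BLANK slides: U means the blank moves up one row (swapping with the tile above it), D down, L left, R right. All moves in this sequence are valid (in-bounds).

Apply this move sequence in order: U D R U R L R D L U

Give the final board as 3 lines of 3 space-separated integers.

Answer: 5 0 4
8 7 2
3 1 6

Derivation:
After move 1 (U):
0 2 7
5 8 4
3 1 6

After move 2 (D):
5 2 7
0 8 4
3 1 6

After move 3 (R):
5 2 7
8 0 4
3 1 6

After move 4 (U):
5 0 7
8 2 4
3 1 6

After move 5 (R):
5 7 0
8 2 4
3 1 6

After move 6 (L):
5 0 7
8 2 4
3 1 6

After move 7 (R):
5 7 0
8 2 4
3 1 6

After move 8 (D):
5 7 4
8 2 0
3 1 6

After move 9 (L):
5 7 4
8 0 2
3 1 6

After move 10 (U):
5 0 4
8 7 2
3 1 6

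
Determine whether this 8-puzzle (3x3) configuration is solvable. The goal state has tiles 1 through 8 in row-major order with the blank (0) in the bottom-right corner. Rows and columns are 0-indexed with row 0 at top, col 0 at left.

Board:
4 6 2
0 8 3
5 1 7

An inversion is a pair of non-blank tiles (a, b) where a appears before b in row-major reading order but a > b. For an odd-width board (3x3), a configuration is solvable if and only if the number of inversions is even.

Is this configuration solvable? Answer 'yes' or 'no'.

Answer: yes

Derivation:
Inversions (pairs i<j in row-major order where tile[i] > tile[j] > 0): 14
14 is even, so the puzzle is solvable.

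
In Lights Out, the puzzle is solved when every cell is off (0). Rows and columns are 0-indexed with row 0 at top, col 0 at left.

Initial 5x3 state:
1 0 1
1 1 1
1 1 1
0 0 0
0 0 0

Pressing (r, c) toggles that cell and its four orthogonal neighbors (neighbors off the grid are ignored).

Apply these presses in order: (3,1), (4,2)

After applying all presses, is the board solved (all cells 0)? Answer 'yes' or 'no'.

Answer: no

Derivation:
After press 1 at (3,1):
1 0 1
1 1 1
1 0 1
1 1 1
0 1 0

After press 2 at (4,2):
1 0 1
1 1 1
1 0 1
1 1 0
0 0 1

Lights still on: 10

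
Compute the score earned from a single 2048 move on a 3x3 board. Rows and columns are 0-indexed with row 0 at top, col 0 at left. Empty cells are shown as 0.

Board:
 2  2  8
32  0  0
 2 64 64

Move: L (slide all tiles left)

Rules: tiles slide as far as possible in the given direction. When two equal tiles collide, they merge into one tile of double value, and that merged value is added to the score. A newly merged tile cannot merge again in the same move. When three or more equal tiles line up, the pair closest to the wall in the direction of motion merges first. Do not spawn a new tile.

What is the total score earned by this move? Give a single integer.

Slide left:
row 0: [2, 2, 8] -> [4, 8, 0]  score +4 (running 4)
row 1: [32, 0, 0] -> [32, 0, 0]  score +0 (running 4)
row 2: [2, 64, 64] -> [2, 128, 0]  score +128 (running 132)
Board after move:
  4   8   0
 32   0   0
  2 128   0

Answer: 132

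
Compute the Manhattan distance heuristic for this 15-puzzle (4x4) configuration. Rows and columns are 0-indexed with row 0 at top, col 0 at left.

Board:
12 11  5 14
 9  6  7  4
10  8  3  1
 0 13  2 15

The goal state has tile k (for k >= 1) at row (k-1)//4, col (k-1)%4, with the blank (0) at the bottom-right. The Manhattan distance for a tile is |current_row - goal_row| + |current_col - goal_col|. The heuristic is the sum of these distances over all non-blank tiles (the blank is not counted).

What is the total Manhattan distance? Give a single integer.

Answer: 35

Derivation:
Tile 12: at (0,0), goal (2,3), distance |0-2|+|0-3| = 5
Tile 11: at (0,1), goal (2,2), distance |0-2|+|1-2| = 3
Tile 5: at (0,2), goal (1,0), distance |0-1|+|2-0| = 3
Tile 14: at (0,3), goal (3,1), distance |0-3|+|3-1| = 5
Tile 9: at (1,0), goal (2,0), distance |1-2|+|0-0| = 1
Tile 6: at (1,1), goal (1,1), distance |1-1|+|1-1| = 0
Tile 7: at (1,2), goal (1,2), distance |1-1|+|2-2| = 0
Tile 4: at (1,3), goal (0,3), distance |1-0|+|3-3| = 1
Tile 10: at (2,0), goal (2,1), distance |2-2|+|0-1| = 1
Tile 8: at (2,1), goal (1,3), distance |2-1|+|1-3| = 3
Tile 3: at (2,2), goal (0,2), distance |2-0|+|2-2| = 2
Tile 1: at (2,3), goal (0,0), distance |2-0|+|3-0| = 5
Tile 13: at (3,1), goal (3,0), distance |3-3|+|1-0| = 1
Tile 2: at (3,2), goal (0,1), distance |3-0|+|2-1| = 4
Tile 15: at (3,3), goal (3,2), distance |3-3|+|3-2| = 1
Sum: 5 + 3 + 3 + 5 + 1 + 0 + 0 + 1 + 1 + 3 + 2 + 5 + 1 + 4 + 1 = 35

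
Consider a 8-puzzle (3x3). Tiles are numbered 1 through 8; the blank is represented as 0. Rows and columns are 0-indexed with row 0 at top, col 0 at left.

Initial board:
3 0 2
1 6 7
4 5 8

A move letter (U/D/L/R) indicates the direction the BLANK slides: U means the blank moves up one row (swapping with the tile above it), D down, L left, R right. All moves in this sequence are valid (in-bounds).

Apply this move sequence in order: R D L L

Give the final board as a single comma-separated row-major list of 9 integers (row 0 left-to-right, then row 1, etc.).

After move 1 (R):
3 2 0
1 6 7
4 5 8

After move 2 (D):
3 2 7
1 6 0
4 5 8

After move 3 (L):
3 2 7
1 0 6
4 5 8

After move 4 (L):
3 2 7
0 1 6
4 5 8

Answer: 3, 2, 7, 0, 1, 6, 4, 5, 8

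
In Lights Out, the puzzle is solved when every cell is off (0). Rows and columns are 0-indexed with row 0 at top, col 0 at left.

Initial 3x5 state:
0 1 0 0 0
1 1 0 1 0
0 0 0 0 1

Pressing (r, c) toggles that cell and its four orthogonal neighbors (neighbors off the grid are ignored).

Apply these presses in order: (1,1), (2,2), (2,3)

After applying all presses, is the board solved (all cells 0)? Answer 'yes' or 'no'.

After press 1 at (1,1):
0 0 0 0 0
0 0 1 1 0
0 1 0 0 1

After press 2 at (2,2):
0 0 0 0 0
0 0 0 1 0
0 0 1 1 1

After press 3 at (2,3):
0 0 0 0 0
0 0 0 0 0
0 0 0 0 0

Lights still on: 0

Answer: yes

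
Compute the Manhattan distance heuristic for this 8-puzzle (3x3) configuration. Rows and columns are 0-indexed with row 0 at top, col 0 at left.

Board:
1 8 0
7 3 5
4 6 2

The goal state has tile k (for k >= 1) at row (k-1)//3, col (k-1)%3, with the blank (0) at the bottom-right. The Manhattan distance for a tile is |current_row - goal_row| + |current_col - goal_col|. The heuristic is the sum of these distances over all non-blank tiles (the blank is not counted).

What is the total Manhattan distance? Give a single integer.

Answer: 12

Derivation:
Tile 1: (0,0)->(0,0) = 0
Tile 8: (0,1)->(2,1) = 2
Tile 7: (1,0)->(2,0) = 1
Tile 3: (1,1)->(0,2) = 2
Tile 5: (1,2)->(1,1) = 1
Tile 4: (2,0)->(1,0) = 1
Tile 6: (2,1)->(1,2) = 2
Tile 2: (2,2)->(0,1) = 3
Sum: 0 + 2 + 1 + 2 + 1 + 1 + 2 + 3 = 12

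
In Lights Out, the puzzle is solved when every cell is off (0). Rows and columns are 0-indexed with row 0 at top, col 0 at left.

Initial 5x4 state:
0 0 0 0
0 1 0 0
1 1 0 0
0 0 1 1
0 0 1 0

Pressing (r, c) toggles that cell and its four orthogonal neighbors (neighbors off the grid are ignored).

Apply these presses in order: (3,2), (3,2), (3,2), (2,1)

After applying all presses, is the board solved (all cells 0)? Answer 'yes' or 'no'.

After press 1 at (3,2):
0 0 0 0
0 1 0 0
1 1 1 0
0 1 0 0
0 0 0 0

After press 2 at (3,2):
0 0 0 0
0 1 0 0
1 1 0 0
0 0 1 1
0 0 1 0

After press 3 at (3,2):
0 0 0 0
0 1 0 0
1 1 1 0
0 1 0 0
0 0 0 0

After press 4 at (2,1):
0 0 0 0
0 0 0 0
0 0 0 0
0 0 0 0
0 0 0 0

Lights still on: 0

Answer: yes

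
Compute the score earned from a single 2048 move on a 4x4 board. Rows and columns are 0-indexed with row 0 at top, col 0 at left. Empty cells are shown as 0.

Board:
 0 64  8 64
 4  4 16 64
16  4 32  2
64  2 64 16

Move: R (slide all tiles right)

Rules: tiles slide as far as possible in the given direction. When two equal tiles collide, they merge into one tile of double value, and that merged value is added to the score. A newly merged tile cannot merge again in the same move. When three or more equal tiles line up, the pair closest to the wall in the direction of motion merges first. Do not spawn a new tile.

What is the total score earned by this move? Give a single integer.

Answer: 8

Derivation:
Slide right:
row 0: [0, 64, 8, 64] -> [0, 64, 8, 64]  score +0 (running 0)
row 1: [4, 4, 16, 64] -> [0, 8, 16, 64]  score +8 (running 8)
row 2: [16, 4, 32, 2] -> [16, 4, 32, 2]  score +0 (running 8)
row 3: [64, 2, 64, 16] -> [64, 2, 64, 16]  score +0 (running 8)
Board after move:
 0 64  8 64
 0  8 16 64
16  4 32  2
64  2 64 16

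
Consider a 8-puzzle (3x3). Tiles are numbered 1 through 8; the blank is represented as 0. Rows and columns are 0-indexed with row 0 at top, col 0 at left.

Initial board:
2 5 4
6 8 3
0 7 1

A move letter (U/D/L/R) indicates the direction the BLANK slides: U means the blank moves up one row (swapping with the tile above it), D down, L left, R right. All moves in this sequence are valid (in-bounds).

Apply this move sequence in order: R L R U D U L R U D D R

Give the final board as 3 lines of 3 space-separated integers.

Answer: 2 5 4
6 8 3
7 1 0

Derivation:
After move 1 (R):
2 5 4
6 8 3
7 0 1

After move 2 (L):
2 5 4
6 8 3
0 7 1

After move 3 (R):
2 5 4
6 8 3
7 0 1

After move 4 (U):
2 5 4
6 0 3
7 8 1

After move 5 (D):
2 5 4
6 8 3
7 0 1

After move 6 (U):
2 5 4
6 0 3
7 8 1

After move 7 (L):
2 5 4
0 6 3
7 8 1

After move 8 (R):
2 5 4
6 0 3
7 8 1

After move 9 (U):
2 0 4
6 5 3
7 8 1

After move 10 (D):
2 5 4
6 0 3
7 8 1

After move 11 (D):
2 5 4
6 8 3
7 0 1

After move 12 (R):
2 5 4
6 8 3
7 1 0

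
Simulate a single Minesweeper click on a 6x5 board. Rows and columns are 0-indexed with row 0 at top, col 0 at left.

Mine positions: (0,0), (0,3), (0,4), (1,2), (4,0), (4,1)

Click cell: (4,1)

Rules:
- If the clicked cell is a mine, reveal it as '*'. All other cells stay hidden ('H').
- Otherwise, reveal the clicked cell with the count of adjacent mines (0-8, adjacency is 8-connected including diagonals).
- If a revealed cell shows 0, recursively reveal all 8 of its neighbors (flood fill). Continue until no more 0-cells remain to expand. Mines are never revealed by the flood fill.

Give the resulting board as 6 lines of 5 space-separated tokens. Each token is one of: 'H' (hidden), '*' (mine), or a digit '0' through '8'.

H H H H H
H H H H H
H H H H H
H H H H H
H * H H H
H H H H H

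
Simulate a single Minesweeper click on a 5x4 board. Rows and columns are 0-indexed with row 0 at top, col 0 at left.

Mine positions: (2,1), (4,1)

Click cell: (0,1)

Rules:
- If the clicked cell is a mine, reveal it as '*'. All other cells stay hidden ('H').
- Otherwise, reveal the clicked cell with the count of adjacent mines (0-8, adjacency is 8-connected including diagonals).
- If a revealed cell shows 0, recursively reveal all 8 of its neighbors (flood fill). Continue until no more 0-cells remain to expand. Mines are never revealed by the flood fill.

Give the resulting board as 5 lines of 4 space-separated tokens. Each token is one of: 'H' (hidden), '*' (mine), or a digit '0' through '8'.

0 0 0 0
1 1 1 0
H H 1 0
H H 2 0
H H 1 0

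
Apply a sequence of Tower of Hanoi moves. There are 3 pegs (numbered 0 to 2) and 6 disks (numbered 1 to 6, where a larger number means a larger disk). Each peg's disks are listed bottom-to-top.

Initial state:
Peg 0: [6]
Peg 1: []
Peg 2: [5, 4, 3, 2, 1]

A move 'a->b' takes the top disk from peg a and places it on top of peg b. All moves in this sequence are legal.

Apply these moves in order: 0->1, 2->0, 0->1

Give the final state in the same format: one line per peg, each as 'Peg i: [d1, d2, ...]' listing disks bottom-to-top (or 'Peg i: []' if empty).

After move 1 (0->1):
Peg 0: []
Peg 1: [6]
Peg 2: [5, 4, 3, 2, 1]

After move 2 (2->0):
Peg 0: [1]
Peg 1: [6]
Peg 2: [5, 4, 3, 2]

After move 3 (0->1):
Peg 0: []
Peg 1: [6, 1]
Peg 2: [5, 4, 3, 2]

Answer: Peg 0: []
Peg 1: [6, 1]
Peg 2: [5, 4, 3, 2]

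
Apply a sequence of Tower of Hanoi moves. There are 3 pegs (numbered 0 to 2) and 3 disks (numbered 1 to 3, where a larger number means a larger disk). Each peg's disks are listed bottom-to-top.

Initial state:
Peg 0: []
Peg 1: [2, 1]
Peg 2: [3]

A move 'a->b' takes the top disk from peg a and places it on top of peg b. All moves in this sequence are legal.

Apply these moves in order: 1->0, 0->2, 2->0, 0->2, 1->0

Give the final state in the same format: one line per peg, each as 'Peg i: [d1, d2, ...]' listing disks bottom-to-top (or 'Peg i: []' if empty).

After move 1 (1->0):
Peg 0: [1]
Peg 1: [2]
Peg 2: [3]

After move 2 (0->2):
Peg 0: []
Peg 1: [2]
Peg 2: [3, 1]

After move 3 (2->0):
Peg 0: [1]
Peg 1: [2]
Peg 2: [3]

After move 4 (0->2):
Peg 0: []
Peg 1: [2]
Peg 2: [3, 1]

After move 5 (1->0):
Peg 0: [2]
Peg 1: []
Peg 2: [3, 1]

Answer: Peg 0: [2]
Peg 1: []
Peg 2: [3, 1]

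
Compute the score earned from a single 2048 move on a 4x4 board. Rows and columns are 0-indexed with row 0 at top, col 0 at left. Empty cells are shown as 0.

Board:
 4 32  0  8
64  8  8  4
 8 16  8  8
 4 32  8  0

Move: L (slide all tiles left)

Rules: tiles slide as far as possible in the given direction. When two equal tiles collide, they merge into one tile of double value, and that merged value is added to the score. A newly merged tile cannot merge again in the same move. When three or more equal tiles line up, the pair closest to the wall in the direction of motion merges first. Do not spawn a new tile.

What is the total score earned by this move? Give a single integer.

Slide left:
row 0: [4, 32, 0, 8] -> [4, 32, 8, 0]  score +0 (running 0)
row 1: [64, 8, 8, 4] -> [64, 16, 4, 0]  score +16 (running 16)
row 2: [8, 16, 8, 8] -> [8, 16, 16, 0]  score +16 (running 32)
row 3: [4, 32, 8, 0] -> [4, 32, 8, 0]  score +0 (running 32)
Board after move:
 4 32  8  0
64 16  4  0
 8 16 16  0
 4 32  8  0

Answer: 32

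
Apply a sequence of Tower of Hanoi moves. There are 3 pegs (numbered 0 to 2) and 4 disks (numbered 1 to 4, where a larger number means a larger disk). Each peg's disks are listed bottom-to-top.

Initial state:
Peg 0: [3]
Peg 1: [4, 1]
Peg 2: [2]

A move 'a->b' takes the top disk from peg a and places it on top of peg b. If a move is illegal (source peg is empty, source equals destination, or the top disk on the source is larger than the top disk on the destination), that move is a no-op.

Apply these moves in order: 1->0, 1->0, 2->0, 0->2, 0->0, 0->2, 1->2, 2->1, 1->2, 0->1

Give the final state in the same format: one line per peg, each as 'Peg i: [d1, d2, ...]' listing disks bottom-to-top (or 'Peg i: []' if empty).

Answer: Peg 0: []
Peg 1: [4, 3]
Peg 2: [2, 1]

Derivation:
After move 1 (1->0):
Peg 0: [3, 1]
Peg 1: [4]
Peg 2: [2]

After move 2 (1->0):
Peg 0: [3, 1]
Peg 1: [4]
Peg 2: [2]

After move 3 (2->0):
Peg 0: [3, 1]
Peg 1: [4]
Peg 2: [2]

After move 4 (0->2):
Peg 0: [3]
Peg 1: [4]
Peg 2: [2, 1]

After move 5 (0->0):
Peg 0: [3]
Peg 1: [4]
Peg 2: [2, 1]

After move 6 (0->2):
Peg 0: [3]
Peg 1: [4]
Peg 2: [2, 1]

After move 7 (1->2):
Peg 0: [3]
Peg 1: [4]
Peg 2: [2, 1]

After move 8 (2->1):
Peg 0: [3]
Peg 1: [4, 1]
Peg 2: [2]

After move 9 (1->2):
Peg 0: [3]
Peg 1: [4]
Peg 2: [2, 1]

After move 10 (0->1):
Peg 0: []
Peg 1: [4, 3]
Peg 2: [2, 1]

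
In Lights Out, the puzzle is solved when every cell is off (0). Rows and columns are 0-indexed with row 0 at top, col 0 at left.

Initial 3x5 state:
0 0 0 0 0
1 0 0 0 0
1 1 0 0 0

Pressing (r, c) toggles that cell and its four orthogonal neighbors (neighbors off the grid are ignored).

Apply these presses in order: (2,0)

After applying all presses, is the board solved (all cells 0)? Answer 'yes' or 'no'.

After press 1 at (2,0):
0 0 0 0 0
0 0 0 0 0
0 0 0 0 0

Lights still on: 0

Answer: yes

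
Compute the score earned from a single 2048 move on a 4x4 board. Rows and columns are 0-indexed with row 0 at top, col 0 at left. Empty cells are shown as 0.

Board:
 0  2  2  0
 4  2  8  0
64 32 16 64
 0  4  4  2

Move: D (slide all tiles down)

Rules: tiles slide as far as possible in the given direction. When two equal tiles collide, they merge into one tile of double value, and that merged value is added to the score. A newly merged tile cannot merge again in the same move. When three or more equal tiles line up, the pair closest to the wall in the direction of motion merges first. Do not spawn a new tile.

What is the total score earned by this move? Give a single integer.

Answer: 4

Derivation:
Slide down:
col 0: [0, 4, 64, 0] -> [0, 0, 4, 64]  score +0 (running 0)
col 1: [2, 2, 32, 4] -> [0, 4, 32, 4]  score +4 (running 4)
col 2: [2, 8, 16, 4] -> [2, 8, 16, 4]  score +0 (running 4)
col 3: [0, 0, 64, 2] -> [0, 0, 64, 2]  score +0 (running 4)
Board after move:
 0  0  2  0
 0  4  8  0
 4 32 16 64
64  4  4  2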